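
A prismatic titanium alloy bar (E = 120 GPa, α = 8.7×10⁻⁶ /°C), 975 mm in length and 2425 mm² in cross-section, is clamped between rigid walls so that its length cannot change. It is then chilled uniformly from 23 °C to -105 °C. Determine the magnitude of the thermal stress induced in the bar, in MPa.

Because both ends are immovable the net strain is zero, and the suppressed thermal strain is αΔT = 8.7×10⁻⁶ × 128 = 1113.6×10⁻⁶.
Hence σ = E·αΔT = 120×10³ × 1113.6×10⁻⁶ = 133.6 MPa, tensile.

σ ≈ 134 MPa (tensile)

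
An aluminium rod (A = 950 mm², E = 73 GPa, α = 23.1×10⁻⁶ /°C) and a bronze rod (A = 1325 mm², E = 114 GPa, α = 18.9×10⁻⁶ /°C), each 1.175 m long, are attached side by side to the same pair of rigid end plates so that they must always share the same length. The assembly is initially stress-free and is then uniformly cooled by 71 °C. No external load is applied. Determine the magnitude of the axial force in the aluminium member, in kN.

P ≈ 14.2 kN (tensile in the aluminium)

Equilibrium of a rigid end plate with no external load gives equal and opposite internal forces ±P in the two members. Since α_{aluminium} > α_{bronze}, cooling drives the aluminium into tension and the bronze into compression.
Compatibility of the two members (thermal + elastic change equal): (α₁ − α₂)ΔT = P·[1/(A₁E₁) + 1/(A₂E₂)].
|α₁ − α₂|·ΔT = 4.2×10⁻⁶ × 71 = 0.0002982.
1/(A₁E₁) + 1/(A₂E₂) = 1/(950×73×10³) + 1/(1325×114×10³) = 2.104×10⁻⁸ N⁻¹.
P = 0.0002982 / 2.104×10⁻⁸ = 14170 N = 14.17 kN.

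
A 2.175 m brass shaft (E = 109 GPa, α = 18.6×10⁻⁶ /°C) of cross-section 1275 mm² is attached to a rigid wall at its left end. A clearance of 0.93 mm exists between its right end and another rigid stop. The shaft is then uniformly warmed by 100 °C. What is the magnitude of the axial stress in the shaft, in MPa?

Free thermal elongation = αΔT L = 18.6×10⁻⁶ × 100 × 2175 = 4.046 mm.
This exceeds the 0.93 mm gap, so the wall pushes back. The portion of expansion that must be recovered elastically is δ_free − gap = 4.046 − 0.93 = 3.116 mm.
So σ = E(δ_free − g)/L = 109×10³ × 3.116/2175 = 156.1 MPa.

σ ≈ 156 MPa (compressive)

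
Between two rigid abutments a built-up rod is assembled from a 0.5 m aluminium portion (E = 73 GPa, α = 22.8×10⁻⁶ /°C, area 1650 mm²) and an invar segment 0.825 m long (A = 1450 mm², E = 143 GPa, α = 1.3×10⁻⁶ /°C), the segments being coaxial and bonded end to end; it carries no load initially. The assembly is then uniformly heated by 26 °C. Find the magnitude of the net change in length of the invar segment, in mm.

Free thermal expansion of the whole bar: Σ αᵢΔT Lᵢ = 22.8×10⁻⁶×26×500 + 1.3×10⁻⁶×26×825 = 0.3243 mm.
The rigid supports impose zero overall length change; the single axial force P common to all segments must satisfy P Σ Lᵢ/(AᵢEᵢ) = δ_free.
Σ Lᵢ/(AᵢEᵢ) = 500/(1650×73×10³) + 825/(1450×143×10³) = 8.13×10⁻⁶ mm/N.
So P = 0.3243 / 8.13×10⁻⁶ = 39.89 kN, compressive.
For the invar segment, free thermal change = 1.3×10⁻⁶×26×825 = 0.02789 mm and elastic change from P = 39890×825/(1450×143×10³) = 0.1587 mm; these oppose, so the net change is 0.131 mm (segment shortens).

|ΔL| ≈ 0.131 mm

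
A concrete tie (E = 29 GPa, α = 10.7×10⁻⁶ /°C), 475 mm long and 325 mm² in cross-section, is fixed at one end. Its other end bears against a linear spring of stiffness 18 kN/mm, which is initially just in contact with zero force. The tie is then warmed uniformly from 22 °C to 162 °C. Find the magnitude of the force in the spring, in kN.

If the spring were absent the tie would lengthen by αΔT L = 10.7×10⁻⁶ × 140 × 475 = 0.7116 mm.
With a force P in the spring, the elastic change of the tie is PL/(AE) and that of the spring is P/k; compatibility requires their sum to equal δ_free.
So P = δ_free / [L/(AE) + 1/k] = 0.7116 / [ 475/(325×29×10³) + 1/(18×10³) ].
P = 0.7116 / 0.000106 = 6716 N.

P ≈ 6.72 kN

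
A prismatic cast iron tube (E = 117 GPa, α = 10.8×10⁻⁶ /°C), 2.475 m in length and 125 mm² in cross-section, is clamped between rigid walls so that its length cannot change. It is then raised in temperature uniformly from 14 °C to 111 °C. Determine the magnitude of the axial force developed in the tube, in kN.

P ≈ 15.3 kN (compressive)

With zero net strain, σ = E·αΔT = 117 GPa × 10.8×10⁻⁶ × 97 = 122.6 MPa.
Then P = σA = 122.6 × 125 mm² = 15.32 kN, compressive.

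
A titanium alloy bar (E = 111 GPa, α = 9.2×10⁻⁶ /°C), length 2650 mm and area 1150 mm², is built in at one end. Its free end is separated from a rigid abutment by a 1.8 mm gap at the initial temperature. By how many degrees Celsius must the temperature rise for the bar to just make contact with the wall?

ΔT ≈ 73.8 °C

Contact occurs when the free expansion equals the gap: αΔT L = 1.8 mm.
ΔT = 1.8 / (9.2×10⁻⁶ × 2650) = 73.83 °C.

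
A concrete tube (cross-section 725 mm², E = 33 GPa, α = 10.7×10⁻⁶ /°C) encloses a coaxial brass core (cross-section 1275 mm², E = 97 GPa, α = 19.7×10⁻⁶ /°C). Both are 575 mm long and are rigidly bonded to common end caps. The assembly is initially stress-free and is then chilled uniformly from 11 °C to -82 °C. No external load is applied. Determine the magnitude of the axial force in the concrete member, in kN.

The brass has the larger α, so on cooling it would change length more than the concrete if both were free. The rigid plates force a common final length, so the brass is put into tension and the concrete into compression, with equal and opposite forces P (no external load).
Compatibility of the two members (thermal + elastic change equal): (α₁ − α₂)ΔT = P·[1/(A₁E₁) + 1/(A₂E₂)].
|α₁ − α₂|·ΔT = 9×10⁻⁶ × 93 = 0.000837.
1/(A₁E₁) + 1/(A₂E₂) = 1/(725×33×10³) + 1/(1275×97×10³) = 4.988×10⁻⁸ N⁻¹.
P = 0.000837 / 4.988×10⁻⁸ = 16780 N = 16.78 kN.

P ≈ 16.8 kN (compressive in the concrete)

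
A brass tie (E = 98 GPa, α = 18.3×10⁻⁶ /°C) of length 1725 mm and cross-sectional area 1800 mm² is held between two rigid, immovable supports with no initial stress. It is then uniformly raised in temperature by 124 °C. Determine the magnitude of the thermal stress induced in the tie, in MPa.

The supports are rigid, so the total axial strain is zero. The restrained thermal strain is ε = αΔT = 18.3×10⁻⁶ × 124 = 2269.2×10⁻⁶.
The stress required to suppress this strain is σ = Eε = 98×10³ × 2269.2×10⁻⁶ = 222.4 MPa, compressive since the tie is trying to expand.

σ ≈ 222 MPa (compressive)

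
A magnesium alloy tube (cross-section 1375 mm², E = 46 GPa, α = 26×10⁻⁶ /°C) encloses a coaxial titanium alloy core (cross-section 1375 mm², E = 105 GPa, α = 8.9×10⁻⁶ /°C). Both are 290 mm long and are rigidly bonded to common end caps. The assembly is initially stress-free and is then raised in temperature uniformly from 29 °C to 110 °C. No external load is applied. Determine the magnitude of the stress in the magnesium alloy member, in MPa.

The magnesium alloy has the larger α, so on heating it would change length more than the titanium alloy if both were free. The rigid plates force a common final length, so the magnesium alloy is put into compression and the titanium alloy into tension, with equal and opposite forces P (no external load).
Compatibility of the two members (thermal + elastic change equal): (α₁ − α₂)ΔT = P·[1/(A₁E₁) + 1/(A₂E₂)].
|α₁ − α₂|·ΔT = 17.1×10⁻⁶ × 81 = 0.001385.
1/(A₁E₁) + 1/(A₂E₂) = 1/(1375×46×10³) + 1/(1375×105×10³) = 2.274×10⁻⁸ N⁻¹.
So P = 0.001385 / 2.274×10⁻⁸ = 60.92 kN.
σ_{magnesium alloy} = P/A₁ = 60920/1375 = 44.3 MPa, compressive.

σ ≈ 44.3 MPa (compressive)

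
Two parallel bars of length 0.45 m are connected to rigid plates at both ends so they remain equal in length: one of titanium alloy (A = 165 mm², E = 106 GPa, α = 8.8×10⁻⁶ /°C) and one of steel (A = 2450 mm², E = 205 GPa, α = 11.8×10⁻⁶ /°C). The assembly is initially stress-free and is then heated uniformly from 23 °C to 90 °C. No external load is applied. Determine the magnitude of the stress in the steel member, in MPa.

σ ≈ 1.39 MPa (compressive)

The steel has the larger α, so on heating it would change length more than the titanium alloy if both were free. The rigid plates force a common final length, so the steel is put into compression and the titanium alloy into tension, with equal and opposite forces P (no external load).
Equating the net (thermal + elastic) strains gives |α₁ − α₂|·ΔT = P·[1/(A₁E₁) + 1/(A₂E₂)].
|α₁ − α₂|·ΔT = 3×10⁻⁶ × 67 = 0.000201.
1/(A₁E₁) + 1/(A₂E₂) = 1/(165×106×10³) + 1/(2450×205×10³) = 5.917×10⁻⁸ N⁻¹.
P = 0.000201 / 5.917×10⁻⁸ = 3397 N = 3.397 kN.
σ_{steel} = P/A₂ = 3397/2450 = 1.387 MPa, compressive.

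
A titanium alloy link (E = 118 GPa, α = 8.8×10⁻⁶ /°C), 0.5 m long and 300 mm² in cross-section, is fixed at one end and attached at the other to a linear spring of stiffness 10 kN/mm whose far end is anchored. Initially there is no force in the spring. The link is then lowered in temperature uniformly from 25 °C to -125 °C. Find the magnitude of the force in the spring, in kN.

If the spring were absent the link would shorten by αΔT L = 8.8×10⁻⁶ × 150 × 500 = 0.66 mm.
With a force P in the spring, the elastic change of the link is PL/(AE) and that of the spring is P/k; compatibility requires their sum to equal δ_free.
P [ L/(AE) + 1/k ] = δ_free → P [ 500/(300×118×10³) + 1/(10×10³) ] = 0.66.
P = 0.66 / 0.0001141 = 5783 N.

P ≈ 5.78 kN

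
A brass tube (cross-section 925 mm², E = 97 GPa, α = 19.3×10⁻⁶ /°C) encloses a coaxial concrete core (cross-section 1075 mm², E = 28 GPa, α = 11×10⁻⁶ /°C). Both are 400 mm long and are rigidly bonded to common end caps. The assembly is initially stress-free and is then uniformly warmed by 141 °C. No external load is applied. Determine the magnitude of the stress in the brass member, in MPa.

Both members must finish at the same length. With the larger α, the brass tends to over-expand; the plates restrain it, putting the brass in compression and the concrete in tension. With no external load the two internal forces are equal and opposite, magnitude P.
Setting the final lengths equal and cancelling L: (α₁ − α₂)ΔT = P/(A₁E₁) + P/(A₂E₂).
|α₁ − α₂|·ΔT = 8.3×10⁻⁶ × 141 = 0.00117.
1/(A₁E₁) + 1/(A₂E₂) = 1/(925×97×10³) + 1/(1075×28×10³) = 4.437×10⁻⁸ N⁻¹.
So P = 0.00117 / 4.437×10⁻⁸ = 26.38 kN.
σ_{brass} = P/A₁ = 26380/925 = 28.52 MPa, compressive.

σ ≈ 28.5 MPa (compressive)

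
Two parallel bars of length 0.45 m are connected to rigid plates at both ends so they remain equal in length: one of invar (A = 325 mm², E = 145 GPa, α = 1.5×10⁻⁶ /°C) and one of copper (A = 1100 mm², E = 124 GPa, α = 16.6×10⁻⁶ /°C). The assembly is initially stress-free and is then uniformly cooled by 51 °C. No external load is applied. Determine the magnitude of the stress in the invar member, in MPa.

σ ≈ 83 MPa (compressive)

Both members must finish at the same length. With the larger α, the copper tends to over-contract; the plates restrain it, putting the copper in tension and the invar in compression. With no external load the two internal forces are equal and opposite, magnitude P.
Compatibility of the two members (thermal + elastic change equal): (α₁ − α₂)ΔT = P·[1/(A₁E₁) + 1/(A₂E₂)].
|α₁ − α₂|·ΔT = 15.1×10⁻⁶ × 51 = 0.0007701.
1/(A₁E₁) + 1/(A₂E₂) = 1/(325×145×10³) + 1/(1100×124×10³) = 2.855×10⁻⁸ N⁻¹.
So P = 0.0007701 / 2.855×10⁻⁸ = 26.97 kN.
σ_{invar} = P/A₁ = 26970/325 = 82.99 MPa, compressive.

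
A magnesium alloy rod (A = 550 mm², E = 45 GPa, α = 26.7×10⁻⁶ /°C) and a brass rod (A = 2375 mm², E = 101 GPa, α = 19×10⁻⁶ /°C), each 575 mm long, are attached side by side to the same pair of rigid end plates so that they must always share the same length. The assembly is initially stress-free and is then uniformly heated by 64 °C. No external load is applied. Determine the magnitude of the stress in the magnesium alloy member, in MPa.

Both members must finish at the same length. With the larger α, the magnesium alloy tends to over-expand; the plates restrain it, putting the magnesium alloy in compression and the brass in tension. With no external load the two internal forces are equal and opposite, magnitude P.
Compatibility of the two members (thermal + elastic change equal): (α₁ − α₂)ΔT = P·[1/(A₁E₁) + 1/(A₂E₂)].
|α₁ − α₂|·ΔT = 7.7×10⁻⁶ × 64 = 0.0004928.
1/(A₁E₁) + 1/(A₂E₂) = 1/(550×45×10³) + 1/(2375×101×10³) = 4.457×10⁻⁸ N⁻¹.
P = 0.0004928 / 4.457×10⁻⁸ = 11060 N = 11.06 kN.
σ_{magnesium alloy} = P/A₁ = 11060/550 = 20.1 MPa, compressive.

σ ≈ 20.1 MPa (compressive)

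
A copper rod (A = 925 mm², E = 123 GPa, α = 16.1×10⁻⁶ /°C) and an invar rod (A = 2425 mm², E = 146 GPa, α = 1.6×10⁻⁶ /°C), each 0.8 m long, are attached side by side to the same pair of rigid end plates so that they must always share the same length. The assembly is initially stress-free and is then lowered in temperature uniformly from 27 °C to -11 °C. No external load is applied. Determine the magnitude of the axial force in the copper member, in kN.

P ≈ 47.4 kN (tensile in the copper)

Equilibrium of a rigid end plate with no external load gives equal and opposite internal forces ±P in the two members. Since α_{copper} > α_{invar}, cooling drives the copper into tension and the invar into compression.
Setting the final lengths equal and cancelling L: (α₁ − α₂)ΔT = P/(A₁E₁) + P/(A₂E₂).
|α₁ − α₂|·ΔT = 14.5×10⁻⁶ × 38 = 0.000551.
1/(A₁E₁) + 1/(A₂E₂) = 1/(925×123×10³) + 1/(2425×146×10³) = 1.161×10⁻⁸ N⁻¹.
P = 0.000551 / 1.161×10⁻⁸ = 47440 N = 47.44 kN.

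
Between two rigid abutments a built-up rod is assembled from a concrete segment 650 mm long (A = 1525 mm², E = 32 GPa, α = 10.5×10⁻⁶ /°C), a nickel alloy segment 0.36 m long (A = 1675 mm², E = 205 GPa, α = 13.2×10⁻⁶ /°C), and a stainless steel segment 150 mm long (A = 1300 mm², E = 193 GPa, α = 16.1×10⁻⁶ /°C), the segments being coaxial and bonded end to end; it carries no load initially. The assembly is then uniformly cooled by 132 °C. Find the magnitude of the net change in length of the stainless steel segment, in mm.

|ΔL| ≈ 0.245 mm

If the supports were absent, the total length change would be Σ αᵢΔT Lᵢ = 10.5×10⁻⁶×132×650 + 13.2×10⁻⁶×132×360 + 16.1×10⁻⁶×132×150 = 1.847 mm.
Since the ends are fixed, an axial force P builds up, equal in every segment, with P · Σ Lᵢ/(AᵢEᵢ) = δ_free.
The series flexibility is Σ Lᵢ/(AᵢEᵢ) = 650/(1525×32×10³) + 360/(1675×205×10³) + 150/(1300×193×10³) = 1.497×10⁻⁵ mm/N.
P = 1.847 / 1.497×10⁻⁵ = 123400 N = 123.4 kN, tensile.
For the stainless steel segment, free thermal change = 16.1×10⁻⁶×132×150 = 0.3188 mm and elastic change from P = 123400×150/(1300×193×10³) = 0.07378 mm; these oppose, so the net change is 0.245 mm (segment shortens).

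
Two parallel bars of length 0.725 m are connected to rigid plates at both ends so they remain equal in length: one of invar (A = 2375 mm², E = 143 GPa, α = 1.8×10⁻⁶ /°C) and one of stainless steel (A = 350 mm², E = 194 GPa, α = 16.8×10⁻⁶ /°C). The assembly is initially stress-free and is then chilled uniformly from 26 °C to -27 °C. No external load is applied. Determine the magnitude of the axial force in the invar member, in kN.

Equilibrium of a rigid end plate with no external load gives equal and opposite internal forces ±P in the two members. Since α_{stainless steel} > α_{invar}, cooling drives the stainless steel into tension and the invar into compression.
Compatibility of the two members (thermal + elastic change equal): (α₁ − α₂)ΔT = P·[1/(A₁E₁) + 1/(A₂E₂)].
|α₁ − α₂|·ΔT = 15×10⁻⁶ × 53 = 0.000795.
1/(A₁E₁) + 1/(A₂E₂) = 1/(2375×143×10³) + 1/(350×194×10³) = 1.767×10⁻⁸ N⁻¹.
P = 0.000795 / 1.767×10⁻⁸ = 44990 N = 44.99 kN.

P ≈ 45 kN (compressive in the invar)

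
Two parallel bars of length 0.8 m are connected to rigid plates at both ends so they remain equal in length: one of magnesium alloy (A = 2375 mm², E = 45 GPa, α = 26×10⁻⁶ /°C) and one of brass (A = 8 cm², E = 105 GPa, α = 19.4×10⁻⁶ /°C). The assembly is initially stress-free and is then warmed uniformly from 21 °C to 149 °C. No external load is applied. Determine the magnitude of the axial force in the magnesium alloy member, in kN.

Both members must finish at the same length. With the larger α, the magnesium alloy tends to over-expand; the plates restrain it, putting the magnesium alloy in compression and the brass in tension. With no external load the two internal forces are equal and opposite, magnitude P.
Compatibility of the two members (thermal + elastic change equal): (α₁ − α₂)ΔT = P·[1/(A₁E₁) + 1/(A₂E₂)].
|α₁ − α₂|·ΔT = 6.6×10⁻⁶ × 128 = 0.0008448.
1/(A₁E₁) + 1/(A₂E₂) = 1/(2375×45×10³) + 1/(800×105×10³) = 2.126×10⁻⁸ N⁻¹.
So P = 0.0008448 / 2.126×10⁻⁸ = 39.73 kN.

P ≈ 39.7 kN (compressive in the magnesium alloy)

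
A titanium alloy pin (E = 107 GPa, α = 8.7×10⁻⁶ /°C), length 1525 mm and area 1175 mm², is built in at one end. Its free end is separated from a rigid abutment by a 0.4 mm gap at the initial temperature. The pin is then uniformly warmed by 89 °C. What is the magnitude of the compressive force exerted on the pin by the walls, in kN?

Free thermal elongation = αΔT L = 8.7×10⁻⁶ × 89 × 1525 = 1.181 mm.
After closing the 0.4 mm clearance, 1.181 − 0.4 = 0.7808 mm of expansion remains to be suppressed by the wall.
That suppressed elongation corresponds to σ = E·Δ/L = 107×10³ × 0.7808/1525 = 54.78 MPa.
Force on the wall = σA = 54.78 × 1175 mm² = 64.37 kN.

P ≈ 64.4 kN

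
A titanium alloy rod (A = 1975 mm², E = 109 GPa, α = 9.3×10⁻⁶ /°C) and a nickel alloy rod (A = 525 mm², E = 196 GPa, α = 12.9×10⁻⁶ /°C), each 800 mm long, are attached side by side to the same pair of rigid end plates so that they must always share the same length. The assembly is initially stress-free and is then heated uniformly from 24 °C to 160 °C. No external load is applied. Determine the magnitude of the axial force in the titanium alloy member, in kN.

P ≈ 34.1 kN (tensile in the titanium alloy)

Both members must finish at the same length. With the larger α, the nickel alloy tends to over-expand; the plates restrain it, putting the nickel alloy in compression and the titanium alloy in tension. With no external load the two internal forces are equal and opposite, magnitude P.
Equating the net (thermal + elastic) strains gives |α₁ − α₂|·ΔT = P·[1/(A₁E₁) + 1/(A₂E₂)].
|α₁ − α₂|·ΔT = 3.6×10⁻⁶ × 136 = 0.0004896.
1/(A₁E₁) + 1/(A₂E₂) = 1/(1975×109×10³) + 1/(525×196×10³) = 1.436×10⁻⁸ N⁻¹.
P = 0.0004896 / 1.436×10⁻⁸ = 34090 N = 34.09 kN.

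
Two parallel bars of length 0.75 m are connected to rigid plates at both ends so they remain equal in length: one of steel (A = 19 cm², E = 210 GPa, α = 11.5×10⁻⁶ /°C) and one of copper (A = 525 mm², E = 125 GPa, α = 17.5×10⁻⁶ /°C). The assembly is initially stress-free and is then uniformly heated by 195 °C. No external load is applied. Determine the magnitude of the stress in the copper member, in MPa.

σ ≈ 126 MPa (compressive)

Equilibrium of a rigid end plate with no external load gives equal and opposite internal forces ±P in the two members. Since α_{copper} > α_{steel}, heating drives the copper into compression and the steel into tension.
Equating the net (thermal + elastic) strains gives |α₁ − α₂|·ΔT = P·[1/(A₁E₁) + 1/(A₂E₂)].
|α₁ − α₂|·ΔT = 6×10⁻⁶ × 195 = 0.00117.
1/(A₁E₁) + 1/(A₂E₂) = 1/(1900×210×10³) + 1/(525×125×10³) = 1.774×10⁻⁸ N⁻¹.
P = 0.00117 / 1.774×10⁻⁸ = 65940 N = 65.94 kN.
σ_{copper} = P/A₂ = 65940/525 = 125.6 MPa, compressive.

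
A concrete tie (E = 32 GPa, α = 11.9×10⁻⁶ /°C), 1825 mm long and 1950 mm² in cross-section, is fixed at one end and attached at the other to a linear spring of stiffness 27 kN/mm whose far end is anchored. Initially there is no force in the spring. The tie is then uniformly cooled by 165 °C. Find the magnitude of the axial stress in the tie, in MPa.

σ ≈ 27.7 MPa (tensile)

Free thermal contraction: δ_free = αΔT L = 11.9×10⁻⁶ × 165 × 1825 = 3.583 mm.
Let P be the tensile force in the spring. The tie extends elastically by PL/(AE) and the spring stretches by P/k; together these equal δ_free.
So P = δ_free / [L/(AE) + 1/k] = 3.583 / [ 1825/(1950×32×10³) + 1/(27×10³) ].
P = 3.583 / 6.628×10⁻⁵ = 54060 N.
σ = P/A = 54060/1950 = 27.72 MPa.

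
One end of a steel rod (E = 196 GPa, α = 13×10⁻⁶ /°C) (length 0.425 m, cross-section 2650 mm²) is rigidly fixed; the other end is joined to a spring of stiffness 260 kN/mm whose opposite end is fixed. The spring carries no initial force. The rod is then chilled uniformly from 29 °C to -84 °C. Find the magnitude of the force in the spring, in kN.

P ≈ 134 kN

Free thermal contraction: δ_free = αΔT L = 13×10⁻⁶ × 113 × 425 = 0.6243 mm.
Let P be the tensile force in the spring. The rod extends elastically by PL/(AE) and the spring stretches by P/k; together these equal δ_free.
So P = δ_free / [L/(AE) + 1/k] = 0.6243 / [ 425/(2650×196×10³) + 1/(260×10³) ].
P = 0.6243 / 4.664×10⁻⁶ = 133800 N.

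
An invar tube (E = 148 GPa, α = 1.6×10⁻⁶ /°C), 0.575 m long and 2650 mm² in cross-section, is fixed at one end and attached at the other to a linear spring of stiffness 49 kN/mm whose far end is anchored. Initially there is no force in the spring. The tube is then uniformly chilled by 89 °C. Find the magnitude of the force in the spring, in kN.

P ≈ 3.74 kN

If the spring were absent the tube would shorten by αΔT L = 1.6×10⁻⁶ × 89 × 575 = 0.08188 mm.
With a force P in the spring, the elastic change of the tube is PL/(AE) and that of the spring is P/k; compatibility requires their sum to equal δ_free.
So P = δ_free / [L/(AE) + 1/k] = 0.08188 / [ 575/(2650×148×10³) + 1/(49×10³) ].
P = 0.08188 / 2.187×10⁻⁵ = 3743 N.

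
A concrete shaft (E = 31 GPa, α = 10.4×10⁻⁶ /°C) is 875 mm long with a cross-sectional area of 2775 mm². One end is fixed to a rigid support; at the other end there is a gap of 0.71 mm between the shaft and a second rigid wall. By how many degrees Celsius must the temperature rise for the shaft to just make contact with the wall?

The gap closes when αΔT L = 0.71 mm, since the shaft is still unstressed at that instant.
ΔT = 0.71 / (10.4×10⁻⁶ × 875) = 78.02 °C.

ΔT ≈ 78 °C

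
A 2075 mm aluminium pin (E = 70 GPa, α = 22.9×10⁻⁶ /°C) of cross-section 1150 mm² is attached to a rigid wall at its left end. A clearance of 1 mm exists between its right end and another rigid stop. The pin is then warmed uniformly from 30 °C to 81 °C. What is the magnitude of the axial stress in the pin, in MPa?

Unrestrained expansion: δ_free = αΔT L = 22.9×10⁻⁶ × 51 × 2075 = 2.423 mm.
After closing the 1 mm clearance, 2.423 − 1 = 1.423 mm of expansion remains to be suppressed by the wall.
So σ = E(δ_free − g)/L = 70×10³ × 1.423/2075 = 48.02 MPa.

σ ≈ 48 MPa (compressive)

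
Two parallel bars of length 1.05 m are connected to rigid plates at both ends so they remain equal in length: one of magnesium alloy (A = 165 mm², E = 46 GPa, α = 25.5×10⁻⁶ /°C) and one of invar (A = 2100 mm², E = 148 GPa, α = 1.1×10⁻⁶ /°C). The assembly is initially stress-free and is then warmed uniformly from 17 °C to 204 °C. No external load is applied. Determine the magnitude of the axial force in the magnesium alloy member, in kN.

Both members must finish at the same length. With the larger α, the magnesium alloy tends to over-expand; the plates restrain it, putting the magnesium alloy in compression and the invar in tension. With no external load the two internal forces are equal and opposite, magnitude P.
Equating the net (thermal + elastic) strains gives |α₁ − α₂|·ΔT = P·[1/(A₁E₁) + 1/(A₂E₂)].
|α₁ − α₂|·ΔT = 24.4×10⁻⁶ × 187 = 0.004563.
1/(A₁E₁) + 1/(A₂E₂) = 1/(165×46×10³) + 1/(2100×148×10³) = 1.35×10⁻⁷ N⁻¹.
So P = 0.004563 / 1.35×10⁻⁷ = 33.81 kN.

P ≈ 33.8 kN (compressive in the magnesium alloy)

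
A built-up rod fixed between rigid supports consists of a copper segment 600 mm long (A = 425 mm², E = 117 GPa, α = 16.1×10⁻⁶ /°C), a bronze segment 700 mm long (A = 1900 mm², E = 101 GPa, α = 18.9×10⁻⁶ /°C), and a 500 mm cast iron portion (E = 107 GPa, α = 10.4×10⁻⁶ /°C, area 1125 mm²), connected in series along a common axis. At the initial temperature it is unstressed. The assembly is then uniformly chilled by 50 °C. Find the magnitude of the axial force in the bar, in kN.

P ≈ 70.7 kN (tensile)

If the supports were absent, the total length change would be Σ αᵢΔT Lᵢ = 16.1×10⁻⁶×50×600 + 18.9×10⁻⁶×50×700 + 10.4×10⁻⁶×50×500 = 1.404 mm.
The rigid supports impose zero overall length change; the single axial force P common to all segments must satisfy P Σ Lᵢ/(AᵢEᵢ) = δ_free.
Σ Lᵢ/(AᵢEᵢ) = 600/(425×117×10³) + 700/(1900×101×10³) + 500/(1125×107×10³) = 1.987×10⁻⁵ mm/N.
So P = 1.404 / 1.987×10⁻⁵ = 70.69 kN, tensile.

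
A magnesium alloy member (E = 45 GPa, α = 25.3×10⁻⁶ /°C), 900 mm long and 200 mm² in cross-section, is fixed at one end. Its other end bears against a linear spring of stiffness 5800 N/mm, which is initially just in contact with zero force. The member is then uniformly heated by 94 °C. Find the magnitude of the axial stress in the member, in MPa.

σ ≈ 39.3 MPa (compressive)

If the spring were absent the member would lengthen by αΔT L = 25.3×10⁻⁶ × 94 × 900 = 2.14 mm.
Let P be the compressive force at the spring. The member shortens elastically by PL/(AE) and the spring compresses by P/k; together these equal δ_free.
P [ L/(AE) + 1/k ] = δ_free → P [ 900/(200×45×10³) + 1/(5800) ] = 2.14.
P = 2.14 / 0.0002724 = 7857 N.
σ = P/A = 7857/200 = 39.29 MPa.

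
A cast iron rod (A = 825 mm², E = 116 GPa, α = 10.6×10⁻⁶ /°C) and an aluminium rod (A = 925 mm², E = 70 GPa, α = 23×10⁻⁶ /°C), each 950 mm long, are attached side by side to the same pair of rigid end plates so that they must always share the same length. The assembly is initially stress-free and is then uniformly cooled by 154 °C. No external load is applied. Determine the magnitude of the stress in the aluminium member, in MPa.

The aluminium has the larger α, so on cooling it would change length more than the cast iron if both were free. The rigid plates force a common final length, so the aluminium is put into tension and the cast iron into compression, with equal and opposite forces P (no external load).
Compatibility of the two members (thermal + elastic change equal): (α₁ − α₂)ΔT = P·[1/(A₁E₁) + 1/(A₂E₂)].
|α₁ − α₂|·ΔT = 12.4×10⁻⁶ × 154 = 0.00191.
1/(A₁E₁) + 1/(A₂E₂) = 1/(825×116×10³) + 1/(925×70×10³) = 2.589×10⁻⁸ N⁻¹.
P = 0.00191 / 2.589×10⁻⁸ = 73750 N = 73.75 kN.
σ_{aluminium} = P/A₂ = 73750/925 = 79.73 MPa, tensile.

σ ≈ 79.7 MPa (tensile)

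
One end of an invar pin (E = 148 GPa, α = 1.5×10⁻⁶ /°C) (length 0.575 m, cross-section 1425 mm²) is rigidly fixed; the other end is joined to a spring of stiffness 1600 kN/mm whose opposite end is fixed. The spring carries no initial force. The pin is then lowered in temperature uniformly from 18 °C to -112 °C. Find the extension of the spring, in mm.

δ ≈ 0.0209 mm

Free thermal contraction: δ_free = αΔT L = 1.5×10⁻⁶ × 130 × 575 = 0.1121 mm.
Let P be the tensile force in the spring. The pin extends elastically by PL/(AE) and the spring stretches by P/k; together these equal δ_free.
P [ L/(AE) + 1/k ] = δ_free → P [ 575/(1425×148×10³) + 1/(1600×10³) ] = 0.1121.
P = 0.1121 / 3.351×10⁻⁶ = 33460 N.
Spring extension = P/k = 33460/(1600×10³) = 0.02091 mm.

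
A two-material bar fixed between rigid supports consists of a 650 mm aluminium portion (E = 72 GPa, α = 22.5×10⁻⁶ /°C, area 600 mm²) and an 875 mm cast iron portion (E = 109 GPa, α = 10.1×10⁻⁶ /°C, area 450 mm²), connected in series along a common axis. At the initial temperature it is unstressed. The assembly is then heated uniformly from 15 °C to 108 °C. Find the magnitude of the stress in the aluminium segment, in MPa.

σ ≈ 111 MPa (compressive)

If the supports were absent, the total length change would be Σ αᵢΔT Lᵢ = 22.5×10⁻⁶×93×650 + 10.1×10⁻⁶×93×875 = 2.182 mm.
The rigid supports impose zero overall length change; the single axial force P common to all segments must satisfy P Σ Lᵢ/(AᵢEᵢ) = δ_free.
Σ Lᵢ/(AᵢEᵢ) = 650/(600×72×10³) + 875/(450×109×10³) = 3.289×10⁻⁵ mm/N.
Hence P = δ_free / Σ(L/AE) = 2.182/3.289×10⁻⁵ = 66.35 kN (compressive).
σ_{aluminium} = P / A = 66350 / 600 = 110.6 MPa.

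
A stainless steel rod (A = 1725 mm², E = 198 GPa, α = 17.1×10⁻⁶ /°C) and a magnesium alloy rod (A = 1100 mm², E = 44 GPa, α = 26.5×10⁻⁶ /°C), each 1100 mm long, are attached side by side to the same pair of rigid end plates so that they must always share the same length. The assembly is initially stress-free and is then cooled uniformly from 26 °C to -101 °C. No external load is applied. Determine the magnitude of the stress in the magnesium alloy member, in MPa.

σ ≈ 46 MPa (tensile)

The magnesium alloy has the larger α, so on cooling it would change length more than the stainless steel if both were free. The rigid plates force a common final length, so the magnesium alloy is put into tension and the stainless steel into compression, with equal and opposite forces P (no external load).
Equating the net (thermal + elastic) strains gives |α₁ − α₂|·ΔT = P·[1/(A₁E₁) + 1/(A₂E₂)].
|α₁ − α₂|·ΔT = 9.4×10⁻⁶ × 127 = 0.001194.
1/(A₁E₁) + 1/(A₂E₂) = 1/(1725×198×10³) + 1/(1100×44×10³) = 2.359×10⁻⁸ N⁻¹.
P = 0.001194 / 2.359×10⁻⁸ = 50610 N = 50.61 kN.
σ_{magnesium alloy} = P/A₂ = 50610/1100 = 46.01 MPa, tensile.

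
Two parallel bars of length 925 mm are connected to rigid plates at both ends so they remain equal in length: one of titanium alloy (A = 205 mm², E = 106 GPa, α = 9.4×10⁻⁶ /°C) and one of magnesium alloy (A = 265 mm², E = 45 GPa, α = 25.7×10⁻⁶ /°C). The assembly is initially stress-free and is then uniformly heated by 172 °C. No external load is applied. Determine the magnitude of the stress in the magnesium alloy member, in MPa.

σ ≈ 81.5 MPa (compressive)

Equilibrium of a rigid end plate with no external load gives equal and opposite internal forces ±P in the two members. Since α_{magnesium alloy} > α_{titanium alloy}, heating drives the magnesium alloy into compression and the titanium alloy into tension.
Compatibility of the two members (thermal + elastic change equal): (α₁ − α₂)ΔT = P·[1/(A₁E₁) + 1/(A₂E₂)].
|α₁ − α₂|·ΔT = 16.3×10⁻⁶ × 172 = 0.002804.
1/(A₁E₁) + 1/(A₂E₂) = 1/(205×106×10³) + 1/(265×45×10³) = 1.299×10⁻⁷ N⁻¹.
P = 0.002804 / 1.299×10⁻⁷ = 21590 N = 21.59 kN.
σ_{magnesium alloy} = P/A₂ = 21590/265 = 81.46 MPa, compressive.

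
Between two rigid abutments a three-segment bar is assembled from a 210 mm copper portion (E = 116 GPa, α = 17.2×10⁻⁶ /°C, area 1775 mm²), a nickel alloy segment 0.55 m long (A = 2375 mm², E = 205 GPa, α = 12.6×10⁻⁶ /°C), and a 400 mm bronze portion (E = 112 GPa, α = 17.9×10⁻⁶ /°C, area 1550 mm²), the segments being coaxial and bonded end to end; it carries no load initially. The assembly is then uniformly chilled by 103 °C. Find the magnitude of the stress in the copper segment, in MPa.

σ ≈ 231 MPa (tensile)

Free thermal contraction of the whole bar: Σ αᵢΔT Lᵢ = 17.2×10⁻⁶×103×210 + 12.6×10⁻⁶×103×550 + 17.9×10⁻⁶×103×400 = 1.823 mm.
The rigid supports impose zero overall length change; the single axial force P common to all segments must satisfy P Σ Lᵢ/(AᵢEᵢ) = δ_free.
The series flexibility is Σ Lᵢ/(AᵢEᵢ) = 210/(1775×116×10³) + 550/(2375×205×10³) + 400/(1550×112×10³) = 4.454×10⁻⁶ mm/N.
P = 1.823 / 4.454×10⁻⁶ = 409400 N = 409.4 kN, tensile.
σ_{copper} = P / A = 409400 / 1775 = 230.6 MPa.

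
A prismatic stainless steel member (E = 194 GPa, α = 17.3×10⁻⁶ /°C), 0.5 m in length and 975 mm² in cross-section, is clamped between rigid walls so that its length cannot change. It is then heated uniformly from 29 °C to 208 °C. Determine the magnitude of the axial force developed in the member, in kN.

Full restraint means ε = 0, so the stress is σ = EαΔT = 194×10³ × 17.3×10⁻⁶ × 179 = 600.8 MPa.
Then P = σA = 600.8 × 975 mm² = 585.7 kN, compressive.

P ≈ 586 kN (compressive)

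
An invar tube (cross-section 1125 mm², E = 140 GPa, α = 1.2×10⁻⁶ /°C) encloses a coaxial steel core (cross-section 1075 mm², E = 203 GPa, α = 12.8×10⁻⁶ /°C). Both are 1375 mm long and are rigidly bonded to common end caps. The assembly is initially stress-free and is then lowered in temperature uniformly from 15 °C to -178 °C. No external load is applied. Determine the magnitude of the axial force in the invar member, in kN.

P ≈ 205 kN (compressive in the invar)

Equilibrium of a rigid end plate with no external load gives equal and opposite internal forces ±P in the two members. Since α_{steel} > α_{invar}, cooling drives the steel into tension and the invar into compression.
Equating the net (thermal + elastic) strains gives |α₁ − α₂|·ΔT = P·[1/(A₁E₁) + 1/(A₂E₂)].
|α₁ − α₂|·ΔT = 11.6×10⁻⁶ × 193 = 0.002239.
1/(A₁E₁) + 1/(A₂E₂) = 1/(1125×140×10³) + 1/(1075×203×10³) = 1.093×10⁻⁸ N⁻¹.
So P = 0.002239 / 1.093×10⁻⁸ = 204.8 kN.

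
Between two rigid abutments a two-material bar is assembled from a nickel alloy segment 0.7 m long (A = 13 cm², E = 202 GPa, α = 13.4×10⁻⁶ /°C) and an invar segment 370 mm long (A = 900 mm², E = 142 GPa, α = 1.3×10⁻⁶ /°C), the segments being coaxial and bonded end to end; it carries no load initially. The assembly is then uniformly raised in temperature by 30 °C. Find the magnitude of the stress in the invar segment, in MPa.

σ ≈ 59.1 MPa (compressive)

If the supports were absent, the total length change would be Σ αᵢΔT Lᵢ = 13.4×10⁻⁶×30×700 + 1.3×10⁻⁶×30×370 = 0.2958 mm.
Since the ends are fixed, an axial force P builds up, equal in every segment, with P · Σ Lᵢ/(AᵢEᵢ) = δ_free.
The series flexibility is Σ Lᵢ/(AᵢEᵢ) = 700/(1300×202×10³) + 370/(900×142×10³) = 5.561×10⁻⁶ mm/N.
Hence P = δ_free / Σ(L/AE) = 0.2958/5.561×10⁻⁶ = 53.2 kN (compressive).
σ_{invar} = P / A = 53200 / 900 = 59.11 MPa.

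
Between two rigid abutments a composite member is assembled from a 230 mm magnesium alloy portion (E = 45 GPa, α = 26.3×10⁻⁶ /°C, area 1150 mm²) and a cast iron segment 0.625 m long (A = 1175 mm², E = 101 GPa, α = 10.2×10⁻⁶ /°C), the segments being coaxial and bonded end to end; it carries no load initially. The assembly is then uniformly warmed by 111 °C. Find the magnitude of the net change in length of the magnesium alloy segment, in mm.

With the walls removed the bar would change length by δ_free = Σ αᵢΔT Lᵢ = 26.3×10⁻⁶×111×230 + 10.2×10⁻⁶×111×625 = 1.379 mm.
The walls prevent any net length change, so an axial force P (same in every segment) develops. Compatibility: P · Σ Lᵢ/(AᵢEᵢ) = δ_free.
The series flexibility is Σ Lᵢ/(AᵢEᵢ) = 230/(1150×45×10³) + 625/(1175×101×10³) = 9.711×10⁻⁶ mm/N.
So P = 1.379 / 9.711×10⁻⁶ = 142 kN, compressive.
For the magnesium alloy segment, free thermal change = 26.3×10⁻⁶×111×230 = 0.6714 mm and elastic change from P = 142000×230/(1150×45×10³) = 0.6312 mm; these oppose, so the net change is 0.0403 mm (segment lengthens).

|ΔL| ≈ 0.0403 mm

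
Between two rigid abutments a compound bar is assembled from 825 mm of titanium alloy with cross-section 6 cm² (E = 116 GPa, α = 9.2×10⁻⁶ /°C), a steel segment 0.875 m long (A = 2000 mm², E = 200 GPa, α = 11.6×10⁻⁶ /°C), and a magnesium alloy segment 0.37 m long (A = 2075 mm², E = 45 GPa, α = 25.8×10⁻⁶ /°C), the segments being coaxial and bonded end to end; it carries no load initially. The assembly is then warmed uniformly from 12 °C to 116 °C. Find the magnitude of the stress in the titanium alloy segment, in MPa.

With the walls removed the bar would change length by δ_free = Σ αᵢΔT Lᵢ = 9.2×10⁻⁶×104×825 + 11.6×10⁻⁶×104×875 + 25.8×10⁻⁶×104×370 = 2.838 mm.
The walls prevent any net length change, so an axial force P (same in every segment) develops. Compatibility: P · Σ Lᵢ/(AᵢEᵢ) = δ_free.
Σ Lᵢ/(AᵢEᵢ) = 825/(600×116×10³) + 875/(2000×200×10³) + 370/(2075×45×10³) = 1.8×10⁻⁵ mm/N.
Hence P = δ_free / Σ(L/AE) = 2.838/1.8×10⁻⁵ = 157.6 kN (compressive).
σ_{titanium alloy} = P / A = 157600 / 600 = 262.7 MPa.

σ ≈ 263 MPa (compressive)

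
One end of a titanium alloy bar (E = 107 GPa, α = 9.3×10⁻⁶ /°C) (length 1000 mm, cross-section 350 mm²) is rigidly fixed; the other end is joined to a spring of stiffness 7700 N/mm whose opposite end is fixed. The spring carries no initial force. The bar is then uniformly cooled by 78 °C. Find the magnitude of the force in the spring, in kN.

P ≈ 4.63 kN

The unrestrained thermal change is αΔT L = 9.3×10⁻⁶ × 78 × 1000 = 0.7254 mm.
Let P be the tensile force in the spring. The bar extends elastically by PL/(AE) and the spring stretches by P/k; together these equal δ_free.
So P = δ_free / [L/(AE) + 1/k] = 0.7254 / [ 1000/(350×107×10³) + 1/(7700) ].
P = 0.7254 / 0.0001566 = 4633 N.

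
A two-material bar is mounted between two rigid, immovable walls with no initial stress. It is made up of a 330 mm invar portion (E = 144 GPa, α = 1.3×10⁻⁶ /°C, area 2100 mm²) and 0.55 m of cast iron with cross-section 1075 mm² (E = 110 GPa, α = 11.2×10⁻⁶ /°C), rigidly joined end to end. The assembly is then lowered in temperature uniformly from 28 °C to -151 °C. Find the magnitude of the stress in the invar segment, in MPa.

With the walls removed the bar would change length by δ_free = Σ αᵢΔT Lᵢ = 1.3×10⁻⁶×179×330 + 11.2×10⁻⁶×179×550 = 1.179 mm.
The rigid supports impose zero overall length change; the single axial force P common to all segments must satisfy P Σ Lᵢ/(AᵢEᵢ) = δ_free.
The series flexibility is Σ Lᵢ/(AᵢEᵢ) = 330/(2100×144×10³) + 550/(1075×110×10³) = 5.742×10⁻⁶ mm/N.
Hence P = δ_free / Σ(L/AE) = 1.179/5.742×10⁻⁶ = 205.4 kN (tensile).
σ_{invar} = P / A = 205400 / 2100 = 97.8 MPa.

σ ≈ 97.8 MPa (tensile)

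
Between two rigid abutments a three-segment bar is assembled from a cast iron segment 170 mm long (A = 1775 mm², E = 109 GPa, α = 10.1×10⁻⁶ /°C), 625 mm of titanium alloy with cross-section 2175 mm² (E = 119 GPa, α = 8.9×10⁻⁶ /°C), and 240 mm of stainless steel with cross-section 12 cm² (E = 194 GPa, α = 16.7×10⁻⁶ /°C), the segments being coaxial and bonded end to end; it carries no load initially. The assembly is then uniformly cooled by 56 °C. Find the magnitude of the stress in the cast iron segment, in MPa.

Free thermal contraction of the whole bar: Σ αᵢΔT Lᵢ = 10.1×10⁻⁶×56×170 + 8.9×10⁻⁶×56×625 + 16.7×10⁻⁶×56×240 = 0.6321 mm.
The rigid supports impose zero overall length change; the single axial force P common to all segments must satisfy P Σ Lᵢ/(AᵢEᵢ) = δ_free.
The series flexibility is Σ Lᵢ/(AᵢEᵢ) = 170/(1775×109×10³) + 625/(2175×119×10³) + 240/(1200×194×10³) = 4.324×10⁻⁶ mm/N.
P = 0.6321 / 4.324×10⁻⁶ = 146200 N = 146.2 kN, tensile.
σ_{cast iron} = P / A = 146200 / 1775 = 82.35 MPa.

σ ≈ 82.4 MPa (tensile)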